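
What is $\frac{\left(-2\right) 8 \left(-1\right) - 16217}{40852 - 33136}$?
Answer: $- \frac{16201}{7716} \approx -2.0997$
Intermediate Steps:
$\frac{\left(-2\right) 8 \left(-1\right) - 16217}{40852 - 33136} = \frac{\left(-16\right) \left(-1\right) - 16217}{7716} = \left(16 - 16217\right) \frac{1}{7716} = \left(-16201\right) \frac{1}{7716} = - \frac{16201}{7716}$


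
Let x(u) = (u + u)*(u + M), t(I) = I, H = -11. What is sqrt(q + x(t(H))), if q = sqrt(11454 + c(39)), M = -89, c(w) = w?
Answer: sqrt(2200 + 3*sqrt(1277)) ≈ 48.033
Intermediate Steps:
x(u) = 2*u*(-89 + u) (x(u) = (u + u)*(u - 89) = (2*u)*(-89 + u) = 2*u*(-89 + u))
q = 3*sqrt(1277) (q = sqrt(11454 + 39) = sqrt(11493) = 3*sqrt(1277) ≈ 107.21)
sqrt(q + x(t(H))) = sqrt(3*sqrt(1277) + 2*(-11)*(-89 - 11)) = sqrt(3*sqrt(1277) + 2*(-11)*(-100)) = sqrt(3*sqrt(1277) + 2200) = sqrt(2200 + 3*sqrt(1277))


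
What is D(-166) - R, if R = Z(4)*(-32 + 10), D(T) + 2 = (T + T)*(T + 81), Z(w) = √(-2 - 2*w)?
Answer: 28218 + 22*I*√10 ≈ 28218.0 + 69.57*I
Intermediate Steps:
D(T) = -2 + 2*T*(81 + T) (D(T) = -2 + (T + T)*(T + 81) = -2 + (2*T)*(81 + T) = -2 + 2*T*(81 + T))
R = -22*I*√10 (R = √(-2 - 2*4)*(-32 + 10) = √(-2 - 8)*(-22) = √(-10)*(-22) = (I*√10)*(-22) = -22*I*√10 ≈ -69.57*I)
D(-166) - R = (-2 + 2*(-166)² + 162*(-166)) - (-22)*I*√10 = (-2 + 2*27556 - 26892) + 22*I*√10 = (-2 + 55112 - 26892) + 22*I*√10 = 28218 + 22*I*√10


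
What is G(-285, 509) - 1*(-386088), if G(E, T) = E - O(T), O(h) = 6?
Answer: 385797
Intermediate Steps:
G(E, T) = -6 + E (G(E, T) = E - 1*6 = E - 6 = -6 + E)
G(-285, 509) - 1*(-386088) = (-6 - 285) - 1*(-386088) = -291 + 386088 = 385797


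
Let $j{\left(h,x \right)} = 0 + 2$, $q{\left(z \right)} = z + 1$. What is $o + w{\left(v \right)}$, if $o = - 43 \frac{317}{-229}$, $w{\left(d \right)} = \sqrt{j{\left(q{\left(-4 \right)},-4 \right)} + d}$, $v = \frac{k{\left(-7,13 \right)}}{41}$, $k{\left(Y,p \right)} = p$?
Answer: $\frac{13631}{229} + \frac{\sqrt{3895}}{41} \approx 61.046$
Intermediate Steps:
$q{\left(z \right)} = 1 + z$
$j{\left(h,x \right)} = 2$
$v = \frac{13}{41} \approx 0.31707$
$w{\left(d \right)} = \sqrt{2 + d}$
$o = \frac{13631}{229}$ ($o = - 43 \cdot 317 \left(- \frac{1}{229}\right) = \left(-43\right) \left(- \frac{317}{229}\right) = \frac{13631}{229} \approx 59.524$)
$o + w{\left(v \right)} = \frac{13631}{229} + \sqrt{2 + \frac{13}{41}} = \frac{13631}{229} + \sqrt{\frac{95}{41}} = \frac{13631}{229} + \frac{\sqrt{3895}}{41}$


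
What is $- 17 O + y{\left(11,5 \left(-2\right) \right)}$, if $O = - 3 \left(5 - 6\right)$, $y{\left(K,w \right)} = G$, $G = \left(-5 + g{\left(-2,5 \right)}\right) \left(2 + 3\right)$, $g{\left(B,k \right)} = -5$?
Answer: $-101$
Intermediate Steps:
$G = -50$ ($G = \left(-5 - 5\right) \left(2 + 3\right) = \left(-10\right) 5 = -50$)
$y{\left(K,w \right)} = -50$
$O = 3$ ($O = - 3 \left(5 - 6\right) = \left(-3\right) \left(-1\right) = 3$)
$- 17 O + y{\left(11,5 \left(-2\right) \right)} = \left(-17\right) 3 - 50 = -51 - 50 = -101$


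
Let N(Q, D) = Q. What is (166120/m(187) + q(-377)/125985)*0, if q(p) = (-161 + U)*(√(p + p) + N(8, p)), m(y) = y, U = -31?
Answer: 0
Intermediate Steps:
q(p) = -1536 - 192*√2*√p (q(p) = (-161 - 31)*(√(p + p) + 8) = -192*(√(2*p) + 8) = -192*(√2*√p + 8) = -192*(8 + √2*√p) = -1536 - 192*√2*√p)
(166120/m(187) + q(-377)/125985)*0 = (166120/187 + (-1536 - 192*√2*√(-377))/125985)*0 = (166120*(1/187) + (-1536 - 192*√2*I*√377)*(1/125985))*0 = (166120/187 + (-1536 - 192*I*√754)*(1/125985))*0 = (166120/187 + (-512/41995 - 64*I*√754/41995))*0 = (6976113656/7853065 - 64*I*√754/41995)*0 = 0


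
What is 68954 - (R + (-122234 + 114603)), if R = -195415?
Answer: 272000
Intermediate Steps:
68954 - (R + (-122234 + 114603)) = 68954 - (-195415 + (-122234 + 114603)) = 68954 - (-195415 - 7631) = 68954 - 1*(-203046) = 68954 + 203046 = 272000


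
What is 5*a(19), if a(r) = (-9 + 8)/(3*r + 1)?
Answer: -5/58 ≈ -0.086207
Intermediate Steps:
a(r) = -1/(1 + 3*r)
5*a(19) = 5*(-1/(1 + 3*19)) = 5*(-1/(1 + 57)) = 5*(-1/58) = -5/58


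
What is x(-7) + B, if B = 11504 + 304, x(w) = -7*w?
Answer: 11857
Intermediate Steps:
B = 11808
x(-7) + B = -7*(-7) + 11808 = 49 + 11808 = 11857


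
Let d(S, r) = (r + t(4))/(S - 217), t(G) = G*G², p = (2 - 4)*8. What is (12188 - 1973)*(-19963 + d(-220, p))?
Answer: -89114423985/437 ≈ -2.0392e+8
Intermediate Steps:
p = -16 (p = -2*8 = -16)
t(G) = G³
d(S, r) = (64 + r)/(-217 + S) (d(S, r) = (r + 4³)/(S - 217) = (r + 64)/(-217 + S) = (64 + r)/(-217 + S))
(12188 - 1973)*(-19963 + d(-220, p)) = (12188 - 1973)*(-19963 + (64 - 16)/(-217 - 220)) = 10215*(-19963 + 48/(-437)) = 10215*(-19963 - 1/437*48) = 10215*(-19963 - 48/437) = 10215*(-8723879/437) = -89114423985/437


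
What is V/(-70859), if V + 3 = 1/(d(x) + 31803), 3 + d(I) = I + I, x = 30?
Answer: 95579/2257567740 ≈ 4.2337e-5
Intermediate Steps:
d(I) = -3 + 2*I (d(I) = -3 + (I + I) = -3 + 2*I)
V = -95579/31860 (V = -3 + 1/((-3 + 2*30) + 31803) = -3 + 1/((-3 + 60) + 31803) = -3 + 1/(57 + 31803) = -3 + 1/31860 = -95579/31860 ≈ -3.0000)
V/(-70859) = -95579/31860/(-70859) = -95579/31860*(-1/70859) = 95579/2257567740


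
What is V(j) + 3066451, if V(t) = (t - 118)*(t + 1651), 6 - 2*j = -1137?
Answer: 16297419/4 ≈ 4.0744e+6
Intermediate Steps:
j = 1143/2 (j = 3 - ½*(-1137) = 3 + 1137/2 = 1143/2 ≈ 571.50)
V(t) = (-118 + t)*(1651 + t)
V(j) + 3066451 = (-194818 + (1143/2)² + 1533*(1143/2)) + 3066451 = (-194818 + 1306449/4 + 1752219/2) + 3066451 = 4031615/4 + 3066451 = 16297419/4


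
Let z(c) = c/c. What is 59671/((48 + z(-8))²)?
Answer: 59671/2401 ≈ 24.853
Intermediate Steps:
z(c) = 1
59671/((48 + z(-8))²) = 59671/((48 + 1)²) = 59671/(49²) = 59671/2401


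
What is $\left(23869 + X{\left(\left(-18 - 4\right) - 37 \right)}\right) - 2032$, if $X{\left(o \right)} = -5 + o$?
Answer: $21773$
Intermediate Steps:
$\left(23869 + X{\left(\left(-18 - 4\right) - 37 \right)}\right) - 2032 = \left(23869 - 64\right) - 2032 = 23805 - 2032 = 21773$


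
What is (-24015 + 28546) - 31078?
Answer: -26547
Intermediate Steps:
(-24015 + 28546) - 31078 = 4531 - 31078 = -26547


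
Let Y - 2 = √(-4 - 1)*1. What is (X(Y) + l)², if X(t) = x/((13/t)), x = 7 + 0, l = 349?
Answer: 20711356/169 + 63714*I*√5/169 ≈ 1.2255e+5 + 843.01*I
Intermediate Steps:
Y = 2 + I*√5 (Y = 2 + √(-4 - 1)*1 = 2 + √(-5)*1 = 2 + (I*√5)*1 = 2 + I*√5 ≈ 2.0 + 2.2361*I)
x = 7
X(t) = 7*t/13 (X(t) = 7/((13/t)) = 7*(t/13) = 7*t/13)
(X(Y) + l)² = (7*(2 + I*√5)/13 + 349)² = ((14/13 + 7*I*√5/13) + 349)² = (4551/13 + 7*I*√5/13)²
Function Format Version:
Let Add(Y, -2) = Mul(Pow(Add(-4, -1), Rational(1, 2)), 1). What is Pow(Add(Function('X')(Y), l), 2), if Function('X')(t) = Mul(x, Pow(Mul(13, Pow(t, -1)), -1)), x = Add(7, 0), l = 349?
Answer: Add(Rational(20711356, 169), Mul(Rational(63714, 169), I, Pow(5, Rational(1, 2)))) ≈ Add(1.2255e+5, Mul(843.01, I))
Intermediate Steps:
Y = Add(2, Mul(I, Pow(5, Rational(1, 2)))) (Y = Add(2, Mul(Pow(Add(-4, -1), Rational(1, 2)), 1)) = Add(2, Mul(Pow(-5, Rational(1, 2)), 1)) = Add(2, Mul(Mul(I, Pow(5, Rational(1, 2))), 1)) = Add(2, Mul(I, Pow(5, Rational(1, 2)))) ≈ Add(2.0000, Mul(2.2361, I)))
x = 7
Function('X')(t) = Mul(Rational(7, 13), t) (Function('X')(t) = Mul(7, Pow(Mul(13, Pow(t, -1)), -1)) = Mul(7, Mul(Rational(1, 13), t)) = Mul(Rational(7, 13), t))
Pow(Add(Function('X')(Y), l), 2) = Pow(Add(Mul(Rational(7, 13), Add(2, Mul(I, Pow(5, Rational(1, 2))))), 349), 2) = Pow(Add(Add(Rational(14, 13), Mul(Rational(7, 13), I, Pow(5, Rational(1, 2)))), 349), 2) = Pow(Add(Rational(4551, 13), Mul(Rational(7, 13), I, Pow(5, Rational(1, 2)))), 2)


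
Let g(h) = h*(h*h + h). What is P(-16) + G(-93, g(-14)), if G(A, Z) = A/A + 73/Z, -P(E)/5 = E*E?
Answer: -3258965/2548 ≈ -1279.0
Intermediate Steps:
g(h) = h*(h + h²) (g(h) = h*(h² + h) = h*(h + h²))
P(E) = -5*E² (P(E) = -5*E*E = -5*E²)
G(A, Z) = 1 + 73/Z
P(-16) + G(-93, g(-14)) = -5*(-16)² + (73 + (-14)²*(1 - 14))/(((-14)²*(1 - 14))) = -5*256 + (73 + 196*(-13))/((196*(-13))) = -1280 + (73 - 2548)/(-2548) = -1280 - 1/2548*(-2475) = -1280 + 2475/2548 = -3258965/2548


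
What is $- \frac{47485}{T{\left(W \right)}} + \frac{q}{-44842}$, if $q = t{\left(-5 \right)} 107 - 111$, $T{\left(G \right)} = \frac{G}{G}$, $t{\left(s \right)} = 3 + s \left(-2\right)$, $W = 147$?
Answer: $- \frac{1064661825}{22421} \approx -47485.0$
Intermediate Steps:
$t{\left(s \right)} = 3 - 2 s$
$T{\left(G \right)} = 1$
$q = 1280$ ($q = \left(3 - -10\right) 107 - 111 = \left(3 + 10\right) 107 - 111 = 13 \cdot 107 - 111 = 1391 - 111 = 1280$)
$- \frac{47485}{T{\left(W \right)}} + \frac{q}{-44842} = - \frac{47485}{1} + \frac{1280}{-44842} = \left(-47485\right) 1 + 1280 \left(- \frac{1}{44842}\right) = -47485 - \frac{640}{22421} = - \frac{1064661825}{22421}$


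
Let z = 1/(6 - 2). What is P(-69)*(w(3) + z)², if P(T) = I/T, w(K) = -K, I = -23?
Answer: 121/48 ≈ 2.5208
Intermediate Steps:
z = ¼ (z = 1/4 = ¼ ≈ 0.25000)
P(T) = -23/T
P(-69)*(w(3) + z)² = (-23/(-69))*(-1*3 + ¼)² = (-23*(-1/69))*(-3 + ¼)² = (-11/4)²/3 = (⅓)*(121/16) = 121/48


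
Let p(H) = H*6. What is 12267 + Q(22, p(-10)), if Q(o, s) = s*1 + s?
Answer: 12147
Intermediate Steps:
p(H) = 6*H
Q(o, s) = 2*s (Q(o, s) = s + s = 2*s)
12267 + Q(22, p(-10)) = 12267 + 2*(6*(-10)) = 12267 + 2*(-60) = 12267 - 120 = 12147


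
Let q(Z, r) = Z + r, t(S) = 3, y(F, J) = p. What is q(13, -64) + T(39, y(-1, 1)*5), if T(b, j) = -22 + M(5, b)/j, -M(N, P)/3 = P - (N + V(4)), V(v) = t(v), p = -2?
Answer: -637/10 ≈ -63.700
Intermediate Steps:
y(F, J) = -2
V(v) = 3
M(N, P) = 9 - 3*P + 3*N (M(N, P) = -3*(P - (N + 3)) = -3*(P - (3 + N)) = -3*(P + (-3 - N)) = -3*(-3 + P - N) = 9 - 3*P + 3*N)
T(b, j) = -22 + (24 - 3*b)/j (T(b, j) = -22 + (9 - 3*b + 3*5)/j = -22 + (9 - 3*b + 15)/j = -22 + (24 - 3*b)/j)
q(13, -64) + T(39, y(-1, 1)*5) = (13 - 64) + (24 - (-44)*5 - 3*39)/((-2*5)) = -51 + (24 - 22*(-10) - 117)/(-10) = -51 - (24 + 220 - 117)/10 = -51 - ⅒*127 = -51 - 127/10 = -637/10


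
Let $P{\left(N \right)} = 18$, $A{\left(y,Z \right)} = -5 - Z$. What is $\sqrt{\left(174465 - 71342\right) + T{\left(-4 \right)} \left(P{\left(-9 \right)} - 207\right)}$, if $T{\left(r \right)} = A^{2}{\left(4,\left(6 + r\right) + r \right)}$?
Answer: $\sqrt{101422} \approx 318.47$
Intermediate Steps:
$T{\left(r \right)} = \left(-11 - 2 r\right)^{2}$ ($T{\left(r \right)} = \left(-5 - \left(\left(6 + r\right) + r\right)\right)^{2} = \left(-5 - \left(6 + 2 r\right)\right)^{2} = \left(-11 - 2 r\right)^{2}$)
$\sqrt{\left(174465 - 71342\right) + T{\left(-4 \right)} \left(P{\left(-9 \right)} - 207\right)} = \sqrt{\left(174465 - 71342\right) + \left(11 + 2 \left(-4\right)\right)^{2} \left(18 - 207\right)} = \sqrt{\left(174465 - 71342\right) + \left(11 - 8\right)^{2} \left(-189\right)} = \sqrt{103123 + 3^{2} \left(-189\right)} = \sqrt{103123 + 9 \left(-189\right)} = \sqrt{103123 - 1701} = \sqrt{101422}$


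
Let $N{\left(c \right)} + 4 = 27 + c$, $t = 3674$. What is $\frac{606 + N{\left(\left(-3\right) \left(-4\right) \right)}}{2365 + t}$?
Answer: $\frac{641}{6039} \approx 0.10614$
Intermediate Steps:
$N{\left(c \right)} = 23 + c$ ($N{\left(c \right)} = -4 + \left(27 + c\right) = 23 + c$)
$\frac{606 + N{\left(\left(-3\right) \left(-4\right) \right)}}{2365 + t} = \frac{606 + \left(23 - -12\right)}{2365 + 3674} = \frac{606 + \left(23 + 12\right)}{6039} = \left(606 + 35\right) \frac{1}{6039} = 641 \cdot \frac{1}{6039} = \frac{641}{6039}$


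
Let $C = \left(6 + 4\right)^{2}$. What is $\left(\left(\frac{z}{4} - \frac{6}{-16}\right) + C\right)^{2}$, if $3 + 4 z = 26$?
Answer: $\frac{2653641}{256} \approx 10366.0$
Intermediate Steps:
$z = \frac{23}{4}$ ($z = - \frac{3}{4} + \frac{1}{4} \cdot 26 = - \frac{3}{4} + \frac{13}{2} = \frac{23}{4} \approx 5.75$)
$C = 100$ ($C = 10^{2} = 100$)
$\left(\left(\frac{z}{4} - \frac{6}{-16}\right) + C\right)^{2} = \left(\left(\frac{23}{4 \cdot 4} - \frac{6}{-16}\right) + 100\right)^{2} = \left(\left(\frac{23}{4} \cdot \frac{1}{4} - - \frac{3}{8}\right) + 100\right)^{2} = \left(\left(\frac{23}{16} + \frac{3}{8}\right) + 100\right)^{2} = \left(\frac{29}{16} + 100\right)^{2} = \left(\frac{1629}{16}\right)^{2} = \frac{2653641}{256}$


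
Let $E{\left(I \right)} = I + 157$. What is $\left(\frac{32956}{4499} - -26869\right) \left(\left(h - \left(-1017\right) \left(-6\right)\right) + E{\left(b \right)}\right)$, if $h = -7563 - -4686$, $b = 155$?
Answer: $- \frac{95271278139}{409} \approx -2.3294 \cdot 10^{8}$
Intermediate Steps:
$h = -2877$ ($h = -7563 + 4686 = -2877$)
$E{\left(I \right)} = 157 + I$
$\left(\frac{32956}{4499} - -26869\right) \left(\left(h - \left(-1017\right) \left(-6\right)\right) + E{\left(b \right)}\right) = \left(\frac{32956}{4499} - -26869\right) \left(\left(-2877 - \left(-1017\right) \left(-6\right)\right) + \left(157 + 155\right)\right) = \left(32956 \cdot \frac{1}{4499} + 26869\right) \left(\left(-2877 - 6102\right) + 312\right) = \left(\frac{2996}{409} + 26869\right) \left(\left(-2877 - 6102\right) + 312\right) = \frac{10992417 \left(-8979 + 312\right)}{409} = \frac{10992417}{409} \left(-8667\right) = - \frac{95271278139}{409}$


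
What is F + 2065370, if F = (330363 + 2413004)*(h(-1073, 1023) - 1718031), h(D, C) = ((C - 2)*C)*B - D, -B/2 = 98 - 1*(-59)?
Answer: -904445904850170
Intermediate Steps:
B = -314 (B = -2*(98 - 1*(-59)) = -2*(98 + 59) = -2*157 = -314)
h(D, C) = -D - 314*C*(-2 + C) (h(D, C) = ((C - 2)*C)*(-314) - D = ((-2 + C)*C)*(-314) - D = (C*(-2 + C))*(-314) - D = -314*C*(-2 + C) - D = -D - 314*C*(-2 + C))
F = -904445906915540 (F = (330363 + 2413004)*((-1*(-1073) - 314*1023² + 628*1023) - 1718031) = 2743367*((1073 - 314*1046529 + 642444) - 1718031) = 2743367*((1073 - 328610106 + 642444) - 1718031) = 2743367*(-327966589 - 1718031) = 2743367*(-329684620) = -904445906915540)
F + 2065370 = -904445906915540 + 2065370 = -904445904850170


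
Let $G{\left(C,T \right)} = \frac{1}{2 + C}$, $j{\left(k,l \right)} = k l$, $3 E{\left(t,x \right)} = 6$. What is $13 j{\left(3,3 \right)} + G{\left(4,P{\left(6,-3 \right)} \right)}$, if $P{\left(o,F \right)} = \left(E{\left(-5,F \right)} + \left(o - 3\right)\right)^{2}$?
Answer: $\frac{703}{6} \approx 117.17$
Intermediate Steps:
$E{\left(t,x \right)} = 2$ ($E{\left(t,x \right)} = \frac{1}{3} \cdot 6 = 2$)
$P{\left(o,F \right)} = \left(-1 + o\right)^{2}$ ($P{\left(o,F \right)} = \left(2 + \left(o - 3\right)\right)^{2} = \left(2 + \left(-3 + o\right)\right)^{2} = \left(-1 + o\right)^{2}$)
$13 j{\left(3,3 \right)} + G{\left(4,P{\left(6,-3 \right)} \right)} = 13 \cdot 3 \cdot 3 + \frac{1}{2 + 4} = 13 \cdot 9 + \frac{1}{6} = 117 + \frac{1}{6} = \frac{703}{6}$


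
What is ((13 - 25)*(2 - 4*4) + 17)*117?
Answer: 21645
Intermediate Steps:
((13 - 25)*(2 - 4*4) + 17)*117 = (-12*(2 - 16) + 17)*117 = (-12*(-14) + 17)*117 = (168 + 17)*117 = 185*117 = 21645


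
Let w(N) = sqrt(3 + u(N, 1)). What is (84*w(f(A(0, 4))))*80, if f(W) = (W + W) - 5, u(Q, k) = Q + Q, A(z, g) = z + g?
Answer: 20160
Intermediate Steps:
A(z, g) = g + z
u(Q, k) = 2*Q
f(W) = -5 + 2*W (f(W) = 2*W - 5 = -5 + 2*W)
w(N) = sqrt(3 + 2*N)
(84*w(f(A(0, 4))))*80 = (84*sqrt(3 + 2*(-5 + 2*(4 + 0))))*80 = (84*sqrt(3 + 2*(-5 + 2*4)))*80 = (84*sqrt(3 + 2*(-5 + 8)))*80 = (84*sqrt(3 + 2*3))*80 = (84*sqrt(3 + 6))*80 = (84*sqrt(9))*80 = (84*3)*80 = 252*80 = 20160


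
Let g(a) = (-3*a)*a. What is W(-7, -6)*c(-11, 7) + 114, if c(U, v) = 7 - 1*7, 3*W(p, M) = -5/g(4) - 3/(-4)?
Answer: 114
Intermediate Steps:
g(a) = -3*a**2
W(p, M) = 41/144 (W(p, M) = (-5/((-3*4**2)) - 3/(-4))/3 = (-5/((-3*16)) - 3*(-1/4))/3 = (-5/(-48) + 3/4)/3 = (-5*(-1/48) + 3/4)/3 = (5/48 + 3/4)/3 = (1/3)*(41/48) = 41/144)
c(U, v) = 0 (c(U, v) = 7 - 7 = 0)
W(-7, -6)*c(-11, 7) + 114 = (41/144)*0 + 114 = 0 + 114 = 114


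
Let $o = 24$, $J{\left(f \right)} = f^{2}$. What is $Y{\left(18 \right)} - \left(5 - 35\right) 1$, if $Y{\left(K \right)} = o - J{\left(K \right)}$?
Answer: $-270$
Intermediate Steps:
$Y{\left(K \right)} = 24 - K^{2}$
$Y{\left(18 \right)} - \left(5 - 35\right) 1 = \left(24 - 18^{2}\right) - \left(5 - 35\right) 1 = \left(24 - 324\right) - \left(-30\right) 1 = \left(24 - 324\right) - -30 = -300 + 30 = -270$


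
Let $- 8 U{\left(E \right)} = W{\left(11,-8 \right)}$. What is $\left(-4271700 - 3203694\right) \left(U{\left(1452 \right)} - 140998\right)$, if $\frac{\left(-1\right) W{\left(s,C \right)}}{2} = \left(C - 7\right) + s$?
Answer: $1054023078606$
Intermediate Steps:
$W{\left(s,C \right)} = 14 - 2 C - 2 s$ ($W{\left(s,C \right)} = - 2 \left(\left(C - 7\right) + s\right) = - 2 \left(\left(-7 + C\right) + s\right) = - 2 \left(-7 + C + s\right) = 14 - 2 C - 2 s$)
$U{\left(E \right)} = -1$ ($U{\left(E \right)} = - \frac{14 - -16 - 22}{8} = - \frac{14 + 16 - 22}{8} = \left(- \frac{1}{8}\right) 8 = -1$)
$\left(-4271700 - 3203694\right) \left(U{\left(1452 \right)} - 140998\right) = \left(-4271700 - 3203694\right) \left(-1 - 140998\right) = \left(-7475394\right) \left(-140999\right) = 1054023078606$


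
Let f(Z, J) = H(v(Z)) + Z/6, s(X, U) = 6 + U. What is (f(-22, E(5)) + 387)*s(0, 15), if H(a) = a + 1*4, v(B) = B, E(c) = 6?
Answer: 7672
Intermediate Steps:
H(a) = 4 + a (H(a) = a + 4 = 4 + a)
f(Z, J) = 4 + 7*Z/6 (f(Z, J) = (4 + Z) + Z/6 = 4 + 7*Z/6)
(f(-22, E(5)) + 387)*s(0, 15) = ((4 + (7/6)*(-22)) + 387)*(6 + 15) = ((4 - 77/3) + 387)*21 = (-65/3 + 387)*21 = (1096/3)*21 = 7672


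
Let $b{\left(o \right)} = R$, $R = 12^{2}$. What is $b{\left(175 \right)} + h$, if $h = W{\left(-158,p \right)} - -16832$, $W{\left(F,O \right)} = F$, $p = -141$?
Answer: $16818$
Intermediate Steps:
$R = 144$
$b{\left(o \right)} = 144$
$h = 16674$ ($h = -158 - -16832 = -158 + 16832 = 16674$)
$b{\left(175 \right)} + h = 144 + 16674 = 16818$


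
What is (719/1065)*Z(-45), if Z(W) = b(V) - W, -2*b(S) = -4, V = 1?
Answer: 33793/1065 ≈ 31.731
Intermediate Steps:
b(S) = 2 (b(S) = -½*(-4) = 2)
Z(W) = 2 - W
(719/1065)*Z(-45) = (719/1065)*(2 - 1*(-45)) = (719*(1/1065))*(2 + 45) = (719/1065)*47 = 33793/1065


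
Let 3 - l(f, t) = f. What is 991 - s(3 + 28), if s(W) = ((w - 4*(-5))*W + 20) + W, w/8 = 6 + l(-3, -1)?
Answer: -2656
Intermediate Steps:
l(f, t) = 3 - f
w = 96 (w = 8*(6 + (3 - 1*(-3))) = 8*(6 + (3 + 3)) = 8*(6 + 6) = 8*12 = 96)
s(W) = 20 + 117*W (s(W) = ((96 - 4*(-5))*W + 20) + W = ((96 + 20)*W + 20) + W = (116*W + 20) + W = (20 + 116*W) + W = 20 + 117*W)
991 - s(3 + 28) = 991 - (20 + 117*(3 + 28)) = 991 - (20 + 117*31) = 991 - (20 + 3627) = 991 - 1*3647 = 991 - 3647 = -2656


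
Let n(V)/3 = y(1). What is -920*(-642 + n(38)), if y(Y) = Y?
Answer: 587880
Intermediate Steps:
n(V) = 3 (n(V) = 3*1 = 3)
-920*(-642 + n(38)) = -920*(-642 + 3) = -920*(-639) = 587880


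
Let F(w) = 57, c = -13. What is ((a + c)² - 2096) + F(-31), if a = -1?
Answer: -1843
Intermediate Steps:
((a + c)² - 2096) + F(-31) = ((-1 - 13)² - 2096) + 57 = ((-14)² - 2096) + 57 = (196 - 2096) + 57 = -1900 + 57 = -1843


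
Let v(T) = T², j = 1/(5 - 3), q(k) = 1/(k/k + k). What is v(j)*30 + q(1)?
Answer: 8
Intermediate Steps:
q(k) = 1/(1 + k)
j = ½ (j = 1/2 = ½ ≈ 0.50000)
v(j)*30 + q(1) = (½)²*30 + 1/(1 + 1) = (¼)*30 + 1/2 = 15/2 + ½ = 8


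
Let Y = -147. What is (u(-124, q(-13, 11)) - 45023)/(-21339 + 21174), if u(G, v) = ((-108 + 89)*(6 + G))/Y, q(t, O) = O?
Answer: 6620623/24255 ≈ 272.96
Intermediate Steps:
u(G, v) = 38/49 + 19*G/147 (u(G, v) = ((-108 + 89)*(6 + G))/(-147) = -19*(6 + G)*(-1/147) = (-114 - 19*G)*(-1/147) = 38/49 + 19*G/147)
(u(-124, q(-13, 11)) - 45023)/(-21339 + 21174) = ((38/49 + (19/147)*(-124)) - 45023)/(-21339 + 21174) = ((38/49 - 2356/147) - 45023)/(-165) = (-2242/147 - 45023)*(-1/165) = -6620623/147*(-1/165) = 6620623/24255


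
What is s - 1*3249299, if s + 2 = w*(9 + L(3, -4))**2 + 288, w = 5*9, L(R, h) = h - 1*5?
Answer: -3249013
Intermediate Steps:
L(R, h) = -5 + h (L(R, h) = h - 5 = -5 + h)
w = 45
s = 286 (s = -2 + (45*(9 + (-5 - 4))**2 + 288) = -2 + (45*(9 - 9)**2 + 288) = -2 + (45*0**2 + 288) = -2 + (45*0 + 288) = -2 + (0 + 288) = -2 + 288 = 286)
s - 1*3249299 = 286 - 1*3249299 = 286 - 3249299 = -3249013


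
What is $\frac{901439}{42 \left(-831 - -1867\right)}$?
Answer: $\frac{128777}{6216} \approx 20.717$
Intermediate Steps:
$\frac{901439}{42 \left(-831 - -1867\right)} = \frac{901439}{42 \left(-831 + 1867\right)} = \frac{901439}{42 \cdot 1036} = \frac{901439}{43512} = 901439 \cdot \frac{1}{43512} = \frac{128777}{6216}$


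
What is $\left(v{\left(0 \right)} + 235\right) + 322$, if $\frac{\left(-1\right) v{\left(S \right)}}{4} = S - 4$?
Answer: $573$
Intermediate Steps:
$v{\left(S \right)} = 16 - 4 S$ ($v{\left(S \right)} = - 4 \left(S - 4\right) = - 4 \left(-4 + S\right) = 16 - 4 S$)
$\left(v{\left(0 \right)} + 235\right) + 322 = \left(\left(16 - 0\right) + 235\right) + 322 = \left(\left(16 + 0\right) + 235\right) + 322 = \left(16 + 235\right) + 322 = 251 + 322 = 573$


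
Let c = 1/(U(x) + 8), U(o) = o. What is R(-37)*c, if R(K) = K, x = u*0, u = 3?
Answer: -37/8 ≈ -4.6250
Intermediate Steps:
x = 0 (x = 3*0 = 0)
c = 1/8 (c = 1/(0 + 8) = 1/8 ≈ 0.12500)
R(-37)*c = -37*1/8 = -37/8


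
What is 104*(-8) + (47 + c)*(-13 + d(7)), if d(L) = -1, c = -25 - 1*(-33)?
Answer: -1602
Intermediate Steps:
c = 8 (c = -25 + 33 = 8)
104*(-8) + (47 + c)*(-13 + d(7)) = 104*(-8) + (47 + 8)*(-13 - 1) = -832 + 55*(-14) = -832 - 770 = -1602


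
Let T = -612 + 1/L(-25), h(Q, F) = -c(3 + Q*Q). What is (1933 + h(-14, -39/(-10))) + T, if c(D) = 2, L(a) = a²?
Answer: 824376/625 ≈ 1319.0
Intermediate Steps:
h(Q, F) = -2 (h(Q, F) = -1*2 = -2)
T = -382499/625 (T = -612 + 1/((-25)²) = -612 + 1/625 = -382499/625 ≈ -612.00)
(1933 + h(-14, -39/(-10))) + T = (1933 - 2) - 382499/625 = 1931 - 382499/625 = 824376/625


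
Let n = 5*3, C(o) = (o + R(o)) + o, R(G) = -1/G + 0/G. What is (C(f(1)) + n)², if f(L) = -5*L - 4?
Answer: 676/81 ≈ 8.3457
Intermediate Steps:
f(L) = -4 - 5*L
R(G) = -1/G (R(G) = -1/G + 0 = -1/G)
C(o) = -1/o + 2*o (C(o) = (o - 1/o) + o = -1/o + 2*o)
n = 15
(C(f(1)) + n)² = ((-1/(-4 - 5*1) + 2*(-4 - 5*1)) + 15)² = ((-1/(-4 - 5) + 2*(-4 - 5)) + 15)² = ((-1/(-9) + 2*(-9)) + 15)² = ((-1*(-⅑) - 18) + 15)² = ((⅑ - 18) + 15)² = (-161/9 + 15)² = (-26/9)² = 676/81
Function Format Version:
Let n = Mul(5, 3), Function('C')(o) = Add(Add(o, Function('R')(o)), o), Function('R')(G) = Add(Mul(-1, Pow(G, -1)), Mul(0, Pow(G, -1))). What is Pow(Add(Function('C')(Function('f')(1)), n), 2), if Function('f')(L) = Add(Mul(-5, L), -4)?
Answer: Rational(676, 81) ≈ 8.3457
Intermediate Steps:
Function('f')(L) = Add(-4, Mul(-5, L))
Function('R')(G) = Mul(-1, Pow(G, -1)) (Function('R')(G) = Add(Mul(-1, Pow(G, -1)), 0) = Mul(-1, Pow(G, -1)))
Function('C')(o) = Add(Mul(-1, Pow(o, -1)), Mul(2, o)) (Function('C')(o) = Add(Add(o, Mul(-1, Pow(o, -1))), o) = Add(Mul(-1, Pow(o, -1)), Mul(2, o)))
n = 15
Pow(Add(Function('C')(Function('f')(1)), n), 2) = Pow(Add(Add(Mul(-1, Pow(Add(-4, Mul(-5, 1)), -1)), Mul(2, Add(-4, Mul(-5, 1)))), 15), 2) = Pow(Add(Add(Mul(-1, Pow(Add(-4, -5), -1)), Mul(2, Add(-4, -5))), 15), 2) = Pow(Add(Add(Mul(-1, Pow(-9, -1)), Mul(2, -9)), 15), 2) = Pow(Add(Add(Mul(-1, Rational(-1, 9)), -18), 15), 2) = Pow(Add(Add(Rational(1, 9), -18), 15), 2) = Pow(Add(Rational(-161, 9), 15), 2) = Pow(Rational(-26, 9), 2) = Rational(676, 81)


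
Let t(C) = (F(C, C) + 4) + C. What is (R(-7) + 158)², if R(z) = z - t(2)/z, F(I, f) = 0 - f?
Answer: 1125721/49 ≈ 22974.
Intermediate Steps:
F(I, f) = -f
t(C) = 4 (t(C) = (-C + 4) + C = (4 - C) + C = 4)
R(z) = z - 4/z
(R(-7) + 158)² = ((-7 - 4/(-7)) + 158)² = ((-7 - 4*(-⅐)) + 158)² = ((-7 + 4/7) + 158)² = (-45/7 + 158)² = (1061/7)² = 1125721/49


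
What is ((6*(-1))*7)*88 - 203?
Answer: -3899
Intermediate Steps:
((6*(-1))*7)*88 - 203 = -6*7*88 - 203 = -42*88 - 203 = -3696 - 203 = -3899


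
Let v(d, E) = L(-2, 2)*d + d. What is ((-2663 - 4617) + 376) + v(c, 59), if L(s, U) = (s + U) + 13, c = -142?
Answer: -8892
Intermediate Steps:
L(s, U) = 13 + U + s (L(s, U) = (U + s) + 13 = 13 + U + s)
v(d, E) = 14*d (v(d, E) = (13 + 2 - 2)*d + d = 13*d + d = 14*d)
((-2663 - 4617) + 376) + v(c, 59) = ((-2663 - 4617) + 376) + 14*(-142) = (-7280 + 376) - 1988 = -6904 - 1988 = -8892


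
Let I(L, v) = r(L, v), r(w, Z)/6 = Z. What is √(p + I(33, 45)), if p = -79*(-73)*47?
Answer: √271319 ≈ 520.88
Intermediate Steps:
r(w, Z) = 6*Z
I(L, v) = 6*v
p = 271049 (p = 5767*47 = 271049)
√(p + I(33, 45)) = √(271049 + 6*45) = √(271049 + 270) = √271319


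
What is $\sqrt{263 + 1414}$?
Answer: $\sqrt{1677} \approx 40.951$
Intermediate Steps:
$\sqrt{263 + 1414} = \sqrt{1677}$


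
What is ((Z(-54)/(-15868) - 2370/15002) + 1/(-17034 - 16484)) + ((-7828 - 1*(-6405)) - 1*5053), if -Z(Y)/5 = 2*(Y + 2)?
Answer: -6459205420389673/997377260906 ≈ -6476.2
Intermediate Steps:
Z(Y) = -20 - 10*Y (Z(Y) = -10*(Y + 2) = -10*(2 + Y) = -5*(4 + 2*Y) = -20 - 10*Y)
((Z(-54)/(-15868) - 2370/15002) + 1/(-17034 - 16484)) + ((-7828 - 1*(-6405)) - 1*5053) = (((-20 - 10*(-54))/(-15868) - 2370/15002) + 1/(-17034 - 16484)) + ((-7828 - 1*(-6405)) - 1*5053) = (((-20 + 540)*(-1/15868) - 2370*1/15002) + 1/(-33518)) + ((-7828 + 6405) - 5053) = ((520*(-1/15868) - 1185/7501) - 1/33518) + (-1423 - 5053) = ((-130/3967 - 1185/7501) - 1/33518) - 6476 = (-5676025/29756467 - 1/33518) - 6476 = -190278762417/997377260906 - 6476 = -6459205420389673/997377260906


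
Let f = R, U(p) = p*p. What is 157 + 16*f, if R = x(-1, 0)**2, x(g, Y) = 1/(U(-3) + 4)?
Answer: 26549/169 ≈ 157.09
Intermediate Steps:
U(p) = p**2
x(g, Y) = 1/13 (x(g, Y) = 1/((-3)**2 + 4) = 1/(9 + 4) = 1/13)
R = 1/169 (R = (1/13)**2 = 1/169 ≈ 0.0059172)
f = 1/169 ≈ 0.0059172
157 + 16*f = 157 + 16*(1/169) = 157 + 16/169 = 26549/169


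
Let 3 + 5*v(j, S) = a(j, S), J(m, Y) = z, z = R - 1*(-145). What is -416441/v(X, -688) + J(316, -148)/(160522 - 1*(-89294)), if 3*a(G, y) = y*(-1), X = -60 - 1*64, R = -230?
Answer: -31847029195/3461736 ≈ -9199.7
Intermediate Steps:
X = -124 (X = -60 - 64 = -124)
z = -85 (z = -230 - 1*(-145) = -230 + 145 = -85)
J(m, Y) = -85
a(G, y) = -y/3 (a(G, y) = (y*(-1))/3 = (-y)/3 = -y/3)
v(j, S) = -⅗ - S/15 (v(j, S) = -⅗ + (-S/3)/5 = -⅗ - S/15)
-416441/v(X, -688) + J(316, -148)/(160522 - 1*(-89294)) = -416441/(-⅗ - 1/15*(-688)) - 85/(160522 - 1*(-89294)) = -416441/(-⅗ + 688/15) - 85/(160522 + 89294) = -416441/679/15 - 85/249816 = -416441*15/679 - 85*1/249816 = -6246615/679 - 85/249816 = -31847029195/3461736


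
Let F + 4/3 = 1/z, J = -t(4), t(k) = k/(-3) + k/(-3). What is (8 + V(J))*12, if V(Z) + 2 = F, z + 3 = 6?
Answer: 60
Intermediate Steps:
t(k) = -2*k/3 (t(k) = k*(-⅓) + k*(-⅓) = -k/3 - k/3 = -2*k/3)
J = 8/3 (J = -(-2)*4/3 = -1*(-8/3) = 8/3 ≈ 2.6667)
z = 3 (z = -3 + 6 = 3)
F = -1 (F = -4/3 + 1/3 = -4/3 + ⅓ = -1)
V(Z) = -3 (V(Z) = -2 - 1 = -3)
(8 + V(J))*12 = (8 - 3)*12 = 5*12 = 60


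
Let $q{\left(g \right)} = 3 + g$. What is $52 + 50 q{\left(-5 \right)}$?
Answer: $-48$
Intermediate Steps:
$52 + 50 q{\left(-5 \right)} = 52 + 50 \left(3 - 5\right) = 52 + 50 \left(-2\right) = 52 - 100 = -48$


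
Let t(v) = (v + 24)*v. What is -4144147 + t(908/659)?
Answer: -1799709117915/434281 ≈ -4.1441e+6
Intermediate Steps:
t(v) = v*(24 + v) (t(v) = (24 + v)*v = v*(24 + v))
-4144147 + t(908/659) = -4144147 + (908/659)*(24 + 908/659) = -4144147 + (908*(1/659))*(24 + 908*(1/659)) = -4144147 + 908*(24 + 908/659)/659 = -4144147 + (908/659)*(16724/659) = -4144147 + 15185392/434281 = -1799709117915/434281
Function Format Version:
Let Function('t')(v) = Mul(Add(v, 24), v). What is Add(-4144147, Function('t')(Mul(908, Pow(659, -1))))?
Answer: Rational(-1799709117915, 434281) ≈ -4.1441e+6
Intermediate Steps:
Function('t')(v) = Mul(v, Add(24, v)) (Function('t')(v) = Mul(Add(24, v), v) = Mul(v, Add(24, v)))
Add(-4144147, Function('t')(Mul(908, Pow(659, -1)))) = Add(-4144147, Mul(Mul(908, Pow(659, -1)), Add(24, Mul(908, Pow(659, -1))))) = Add(-4144147, Mul(Mul(908, Rational(1, 659)), Add(24, Mul(908, Rational(1, 659))))) = Add(-4144147, Mul(Rational(908, 659), Add(24, Rational(908, 659)))) = Add(-4144147, Mul(Rational(908, 659), Rational(16724, 659))) = Add(-4144147, Rational(15185392, 434281)) = Rational(-1799709117915, 434281)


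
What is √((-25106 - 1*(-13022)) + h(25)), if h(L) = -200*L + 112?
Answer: 2*I*√4243 ≈ 130.28*I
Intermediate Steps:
h(L) = 112 - 200*L
√((-25106 - 1*(-13022)) + h(25)) = √((-25106 - 1*(-13022)) + (112 - 200*25)) = √((-25106 + 13022) + (112 - 5000)) = √(-12084 - 4888) = √(-16972) = 2*I*√4243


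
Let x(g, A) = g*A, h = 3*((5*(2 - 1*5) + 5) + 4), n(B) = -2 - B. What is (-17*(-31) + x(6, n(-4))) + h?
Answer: 521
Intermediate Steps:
h = -18 (h = 3*((5*(2 - 5) + 5) + 4) = 3*((5*(-3) + 5) + 4) = 3*((-15 + 5) + 4) = 3*(-10 + 4) = 3*(-6) = -18)
x(g, A) = A*g
(-17*(-31) + x(6, n(-4))) + h = (-17*(-31) + (-2 - 1*(-4))*6) - 18 = (527 + (-2 + 4)*6) - 18 = (527 + 2*6) - 18 = (527 + 12) - 18 = 539 - 18 = 521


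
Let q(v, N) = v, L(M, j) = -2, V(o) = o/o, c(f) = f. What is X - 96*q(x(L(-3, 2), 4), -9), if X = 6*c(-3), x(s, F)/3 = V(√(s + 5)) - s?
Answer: -882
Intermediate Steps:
V(o) = 1
x(s, F) = 3 - 3*s (x(s, F) = 3*(1 - s) = 3 - 3*s)
X = -18 (X = 6*(-3) = -18)
X - 96*q(x(L(-3, 2), 4), -9) = -18 - 96*(3 - 3*(-2)) = -18 - 96*(3 + 6) = -18 - 96*9 = -18 - 864 = -882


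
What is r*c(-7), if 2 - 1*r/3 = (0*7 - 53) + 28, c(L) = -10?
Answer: -810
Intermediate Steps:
r = 81 (r = 6 - 3*((0*7 - 53) + 28) = 6 - 3*((0 - 53) + 28) = 6 - 3*(-53 + 28) = 6 - 3*(-25) = 6 + 75 = 81)
r*c(-7) = 81*(-10) = -810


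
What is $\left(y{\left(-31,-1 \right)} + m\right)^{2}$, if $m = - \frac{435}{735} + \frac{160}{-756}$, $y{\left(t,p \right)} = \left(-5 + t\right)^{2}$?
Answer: $\frac{2936236467025}{1750329} \approx 1.6775 \cdot 10^{6}$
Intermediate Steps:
$m = - \frac{1063}{1323}$ ($m = \left(-435\right) \frac{1}{735} + 160 \left(- \frac{1}{756}\right) = - \frac{29}{49} - \frac{40}{189} = - \frac{1063}{1323} \approx -0.80348$)
$\left(y{\left(-31,-1 \right)} + m\right)^{2} = \left(\left(-5 - 31\right)^{2} - \frac{1063}{1323}\right)^{2} = \left(\left(-36\right)^{2} - \frac{1063}{1323}\right)^{2} = \left(1296 - \frac{1063}{1323}\right)^{2} = \left(\frac{1713545}{1323}\right)^{2} = \frac{2936236467025}{1750329}$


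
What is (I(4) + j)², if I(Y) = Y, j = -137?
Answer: 17689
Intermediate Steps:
(I(4) + j)² = (4 - 137)² = (-133)² = 17689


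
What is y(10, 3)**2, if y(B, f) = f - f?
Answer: 0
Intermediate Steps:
y(B, f) = 0
y(10, 3)**2 = 0**2 = 0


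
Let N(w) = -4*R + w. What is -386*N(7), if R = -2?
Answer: -5790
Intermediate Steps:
N(w) = 8 + w (N(w) = -4*(-2) + w = 8 + w)
-386*N(7) = -386*(8 + 7) = -386*15 = -5790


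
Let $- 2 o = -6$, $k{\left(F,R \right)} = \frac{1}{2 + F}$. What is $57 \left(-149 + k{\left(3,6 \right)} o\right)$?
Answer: $- \frac{42294}{5} \approx -8458.8$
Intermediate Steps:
$o = 3$ ($o = \left(- \frac{1}{2}\right) \left(-6\right) = 3$)
$57 \left(-149 + k{\left(3,6 \right)} o\right) = 57 \left(-149 + \frac{1}{2 + 3} \cdot 3\right) = 57 \left(-149 + \frac{1}{5} \cdot 3\right) = 57 \left(-149 + \frac{3}{5}\right) = 57 \left(- \frac{742}{5}\right) = - \frac{42294}{5}$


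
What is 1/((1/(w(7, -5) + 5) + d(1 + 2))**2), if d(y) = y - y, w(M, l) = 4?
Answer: 81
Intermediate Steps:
d(y) = 0
1/((1/(w(7, -5) + 5) + d(1 + 2))**2) = 1/((1/(4 + 5) + 0)**2) = 1/((1/9 + 0)**2) = 1/((1/9)**2) = 1/(1/81) = 81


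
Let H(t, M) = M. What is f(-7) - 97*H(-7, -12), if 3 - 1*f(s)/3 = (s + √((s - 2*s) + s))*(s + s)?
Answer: 879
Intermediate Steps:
f(s) = 9 - 6*s² (f(s) = 9 - 3*(s + √((s - 2*s) + s))*(s + s) = 9 - 3*(s + √(-s + s))*2*s = 9 - 3*(s + √0)*2*s = 9 - 3*(s + 0)*2*s = 9 - 3*s*2*s = 9 - 6*s²)
f(-7) - 97*H(-7, -12) = (9 - 6*(-7)²) - 97*(-12) = (9 - 6*49) + 1164 = (9 - 294) + 1164 = -285 + 1164 = 879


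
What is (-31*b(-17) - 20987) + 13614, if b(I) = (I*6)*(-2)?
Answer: -13697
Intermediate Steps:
b(I) = -12*I (b(I) = (6*I)*(-2) = -12*I)
(-31*b(-17) - 20987) + 13614 = (-(-372)*(-17) - 20987) + 13614 = (-31*204 - 20987) + 13614 = (-6324 - 20987) + 13614 = -27311 + 13614 = -13697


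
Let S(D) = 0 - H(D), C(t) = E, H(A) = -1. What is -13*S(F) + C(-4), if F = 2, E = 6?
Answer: -7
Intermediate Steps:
C(t) = 6
S(D) = 1 (S(D) = 0 - 1*(-1) = 0 + 1 = 1)
-13*S(F) + C(-4) = -13*1 + 6 = -13 + 6 = -7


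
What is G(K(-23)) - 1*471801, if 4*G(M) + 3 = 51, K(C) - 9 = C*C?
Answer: -471789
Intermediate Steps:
K(C) = 9 + C**2 (K(C) = 9 + C*C = 9 + C**2)
G(M) = 12 (G(M) = -3/4 + (1/4)*51 = -3/4 + 51/4 = 12)
G(K(-23)) - 1*471801 = 12 - 1*471801 = 12 - 471801 = -471789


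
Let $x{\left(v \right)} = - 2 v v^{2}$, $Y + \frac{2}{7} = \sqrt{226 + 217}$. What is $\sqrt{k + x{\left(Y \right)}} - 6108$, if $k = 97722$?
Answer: $-6108 + \frac{\sqrt{236454022 - 2128462 \sqrt{443}}}{49} \approx -5825.5$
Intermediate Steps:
$Y = - \frac{2}{7} + \sqrt{443}$ ($Y = - \frac{2}{7} + \sqrt{226 + 217} = - \frac{2}{7} + \sqrt{443} \approx 20.762$)
$x{\left(v \right)} = - 2 v^{3}$
$\sqrt{k + x{\left(Y \right)}} - 6108 = \sqrt{97722 - 2 \left(- \frac{2}{7} + \sqrt{443}\right)^{3}} - 6108 = -6108 + \sqrt{97722 - 2 \left(- \frac{2}{7} + \sqrt{443}\right)^{3}}$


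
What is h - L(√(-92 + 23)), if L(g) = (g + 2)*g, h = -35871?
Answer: -35802 - 2*I*√69 ≈ -35802.0 - 16.613*I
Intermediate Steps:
L(g) = g*(2 + g) (L(g) = (2 + g)*g = g*(2 + g))
h - L(√(-92 + 23)) = -35871 - √(-92 + 23)*(2 + √(-92 + 23)) = -35871 - √(-69)*(2 + √(-69)) = -35871 - I*√69*(2 + I*√69)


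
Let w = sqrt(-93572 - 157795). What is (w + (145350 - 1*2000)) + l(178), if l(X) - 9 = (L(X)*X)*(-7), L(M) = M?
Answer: -78429 + I*sqrt(251367) ≈ -78429.0 + 501.37*I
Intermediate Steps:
l(X) = 9 - 7*X**2 (l(X) = 9 + (X*X)*(-7) = 9 + X**2*(-7) = 9 - 7*X**2)
w = I*sqrt(251367) (w = sqrt(-251367) = I*sqrt(251367) ≈ 501.37*I)
(w + (145350 - 1*2000)) + l(178) = (I*sqrt(251367) + (145350 - 1*2000)) + (9 - 7*178**2) = (I*sqrt(251367) + (145350 - 2000)) + (9 - 7*31684) = (I*sqrt(251367) + 143350) + (9 - 221788) = (143350 + I*sqrt(251367)) - 221779 = -78429 + I*sqrt(251367)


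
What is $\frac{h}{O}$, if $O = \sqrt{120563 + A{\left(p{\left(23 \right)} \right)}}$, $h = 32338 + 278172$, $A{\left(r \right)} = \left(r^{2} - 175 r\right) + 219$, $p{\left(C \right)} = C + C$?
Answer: $\frac{155255 \sqrt{7178}}{14356} \approx 916.25$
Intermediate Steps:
$p{\left(C \right)} = 2 C$
$A{\left(r \right)} = 219 + r^{2} - 175 r$
$h = 310510$
$O = 4 \sqrt{7178}$ ($O = \sqrt{120563 + \left(219 + \left(2 \cdot 23\right)^{2} - 175 \cdot 2 \cdot 23\right)} = \sqrt{120563 + \left(219 + 46^{2} - 8050\right)} = \sqrt{120563 + \left(219 + 2116 - 8050\right)} = \sqrt{120563 - 5715} = \sqrt{114848} = 4 \sqrt{7178} \approx 338.89$)
$\frac{h}{O} = \frac{310510}{4 \sqrt{7178}} = 310510 \frac{\sqrt{7178}}{28712} = \frac{155255 \sqrt{7178}}{14356}$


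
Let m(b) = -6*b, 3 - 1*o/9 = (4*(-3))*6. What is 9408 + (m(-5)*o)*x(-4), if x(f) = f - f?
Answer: 9408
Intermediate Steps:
x(f) = 0
o = 675 (o = 27 - 9*4*(-3)*6 = 27 - (-108)*6 = 27 - 9*(-72) = 27 + 648 = 675)
9408 + (m(-5)*o)*x(-4) = 9408 + (-6*(-5)*675)*0 = 9408 + (30*675)*0 = 9408 + 20250*0 = 9408 + 0 = 9408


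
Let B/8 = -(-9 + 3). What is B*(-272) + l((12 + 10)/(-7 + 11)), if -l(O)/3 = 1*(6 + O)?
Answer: -26181/2 ≈ -13091.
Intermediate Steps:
l(O) = -18 - 3*O (l(O) = -3*(6 + O) = -18 - 3*O)
B = 48 (B = 8*(-(-9 + 3)) = 8*(-1*(-6)) = 8*6 = 48)
B*(-272) + l((12 + 10)/(-7 + 11)) = 48*(-272) + (-18 - 3*(12 + 10)/(-7 + 11)) = -13056 + (-18 - 66/4) = -13056 + (-18 - 3*11/2) = -13056 + (-18 - 33/2) = -13056 - 69/2 = -26181/2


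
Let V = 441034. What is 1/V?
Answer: 1/441034 ≈ 2.2674e-6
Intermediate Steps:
1/V = 1/441034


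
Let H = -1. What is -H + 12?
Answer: 13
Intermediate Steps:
-H + 12 = -1*(-1) + 12 = 1 + 12 = 13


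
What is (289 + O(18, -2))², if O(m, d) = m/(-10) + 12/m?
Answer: 18645124/225 ≈ 82867.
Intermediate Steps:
O(m, d) = 12/m - m/10 (O(m, d) = m*(-⅒) + 12/m = -m/10 + 12/m = 12/m - m/10)
(289 + O(18, -2))² = (289 + (12/18 - ⅒*18))² = (289 + (12*(1/18) - 9/5))² = (289 + (⅔ - 9/5))² = (289 - 17/15)² = (4318/15)² = 18645124/225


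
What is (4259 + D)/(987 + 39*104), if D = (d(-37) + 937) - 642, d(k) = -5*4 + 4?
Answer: 4538/5043 ≈ 0.89986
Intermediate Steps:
d(k) = -16 (d(k) = -20 + 4 = -16)
D = 279 (D = (-16 + 937) - 642 = 921 - 642 = 279)
(4259 + D)/(987 + 39*104) = (4259 + 279)/(987 + 39*104) = 4538/(987 + 4056) = 4538/5043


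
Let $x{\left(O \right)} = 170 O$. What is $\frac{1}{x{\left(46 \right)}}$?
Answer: $\frac{1}{7820} \approx 0.00012788$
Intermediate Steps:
$\frac{1}{x{\left(46 \right)}} = \frac{1}{170 \cdot 46} = \frac{1}{7820}$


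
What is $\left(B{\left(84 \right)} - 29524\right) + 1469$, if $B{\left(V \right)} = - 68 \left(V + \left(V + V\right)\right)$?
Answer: $-45191$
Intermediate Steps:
$B{\left(V \right)} = - 204 V$ ($B{\left(V \right)} = - 68 \left(V + 2 V\right) = - 68 \cdot 3 V = - 204 V$)
$\left(B{\left(84 \right)} - 29524\right) + 1469 = \left(\left(-204\right) 84 - 29524\right) + 1469 = \left(-17136 - 29524\right) + 1469 = -46660 + 1469 = -45191$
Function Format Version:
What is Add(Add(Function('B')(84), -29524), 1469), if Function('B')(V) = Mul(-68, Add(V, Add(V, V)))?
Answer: -45191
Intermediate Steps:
Function('B')(V) = Mul(-204, V) (Function('B')(V) = Mul(-68, Add(V, Mul(2, V))) = Mul(-68, Mul(3, V)) = Mul(-204, V))
Add(Add(Function('B')(84), -29524), 1469) = Add(Add(Mul(-204, 84), -29524), 1469) = Add(Add(-17136, -29524), 1469) = Add(-46660, 1469) = -45191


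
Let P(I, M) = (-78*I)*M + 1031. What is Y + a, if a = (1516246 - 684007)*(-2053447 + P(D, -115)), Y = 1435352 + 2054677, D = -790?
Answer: -7605592375095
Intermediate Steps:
Y = 3490029
P(I, M) = 1031 - 78*I*M (P(I, M) = -78*I*M + 1031 = 1031 - 78*I*M)
a = -7605595865124 (a = (1516246 - 684007)*(-2053447 + (1031 - 78*(-790)*(-115))) = 832239*(-2053447 + (1031 - 7086300)) = 832239*(-2053447 - 7085269) = 832239*(-9138716) = -7605595865124)
Y + a = 3490029 - 7605595865124 = -7605592375095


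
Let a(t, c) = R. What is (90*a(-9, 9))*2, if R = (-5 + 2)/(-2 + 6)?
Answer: -135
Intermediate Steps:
R = -3/4 ≈ -0.75000
a(t, c) = -3/4
(90*a(-9, 9))*2 = (90*(-3/4))*2 = -135/2*2 = -135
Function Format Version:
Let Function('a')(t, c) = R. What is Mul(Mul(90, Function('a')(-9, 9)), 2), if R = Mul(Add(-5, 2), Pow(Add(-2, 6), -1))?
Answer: -135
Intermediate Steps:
R = Rational(-3, 4) (R = Mul(-3, Pow(4, -1)) = Mul(-3, Rational(1, 4)) = Rational(-3, 4) ≈ -0.75000)
Function('a')(t, c) = Rational(-3, 4)
Mul(Mul(90, Function('a')(-9, 9)), 2) = Mul(Mul(90, Rational(-3, 4)), 2) = Mul(Rational(-135, 2), 2) = -135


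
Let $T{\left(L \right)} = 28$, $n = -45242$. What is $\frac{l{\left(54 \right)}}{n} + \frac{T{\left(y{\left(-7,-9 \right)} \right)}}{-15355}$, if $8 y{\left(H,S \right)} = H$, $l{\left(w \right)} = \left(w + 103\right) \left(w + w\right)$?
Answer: $- \frac{130813078}{347345455} \approx -0.37661$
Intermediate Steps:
$l{\left(w \right)} = 2 w \left(103 + w\right)$ ($l{\left(w \right)} = \left(103 + w\right) 2 w = 2 w \left(103 + w\right)$)
$y{\left(H,S \right)} = \frac{H}{8}$
$\frac{l{\left(54 \right)}}{n} + \frac{T{\left(y{\left(-7,-9 \right)} \right)}}{-15355} = \frac{2 \cdot 54 \left(103 + 54\right)}{-45242} + \frac{28}{-15355} = 2 \cdot 54 \cdot 157 \left(- \frac{1}{45242}\right) + 28 \left(- \frac{1}{15355}\right) = 16956 \left(- \frac{1}{45242}\right) - \frac{28}{15355} = - \frac{8478}{22621} - \frac{28}{15355} = - \frac{130813078}{347345455}$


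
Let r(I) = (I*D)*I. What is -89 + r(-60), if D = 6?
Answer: 21511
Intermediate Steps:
r(I) = 6*I**2 (r(I) = (I*6)*I = (6*I)*I = 6*I**2)
-89 + r(-60) = -89 + 6*(-60)**2 = -89 + 6*3600 = -89 + 21600 = 21511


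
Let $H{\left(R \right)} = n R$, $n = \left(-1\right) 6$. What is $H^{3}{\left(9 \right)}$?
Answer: $-157464$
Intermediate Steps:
$n = -6$
$H{\left(R \right)} = - 6 R$
$H^{3}{\left(9 \right)} = \left(\left(-6\right) 9\right)^{3} = \left(-54\right)^{3} = -157464$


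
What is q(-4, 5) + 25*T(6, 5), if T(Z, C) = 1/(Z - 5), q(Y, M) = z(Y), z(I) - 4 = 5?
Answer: 34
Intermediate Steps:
z(I) = 9 (z(I) = 4 + 5 = 9)
q(Y, M) = 9
T(Z, C) = 1/(-5 + Z)
q(-4, 5) + 25*T(6, 5) = 9 + 25/(-5 + 6) = 9 + 25/1 = 9 + 25*1 = 9 + 25 = 34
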